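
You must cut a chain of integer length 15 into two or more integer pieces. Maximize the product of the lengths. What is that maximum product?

243

Fill P[k] for k=2..15: at each k try every first piece i and multiply by the better of (k−i) uncut or P[k−i].
P[2] = 1*max(1,0) = 1*1 = 1
P[3] = 1*max(2,1) = 1*2 = 2
P[4] = 2*max(2,1) = 2*2 = 4
P[5] = 2*max(3,2) = 2*3 = 6
P[6] = 3*max(3,2) = 3*3 = 9
P[7] = 2*max(5,6) = 2*6 = 12
P[8] = 2*max(6,9) = 2*9 = 18
P[9] = 3*max(6,9) = 3*9 = 27
P[10] = 2*max(8,18) = 2*18 = 36
P[11] = 2*max(9,27) = 2*27 = 54
P[12] = 3*max(9,27) = 3*27 = 81
P[13] = 2*max(11,54) = 2*54 = 108
P[14] = 2*max(12,81) = 2*81 = 162
P[15] = 3*max(12,81) = 3*81 = 243
One optimal split: 3 + 3 + 3 + 3 + 3; product 3*3*3*3*3 = 243.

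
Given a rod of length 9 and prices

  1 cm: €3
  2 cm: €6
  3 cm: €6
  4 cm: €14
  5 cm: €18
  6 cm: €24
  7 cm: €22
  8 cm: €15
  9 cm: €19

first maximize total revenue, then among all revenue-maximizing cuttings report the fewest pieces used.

Consider every possible first cut. r[k] is the best of p[i]+r[k−i] over all sellable i≤k.
r[1] = 3
r[2] = 6  (first piece 1, then r[1]=3)
r[3] = 9  (first piece 1, then r[2]=6)
r[4] = 14
r[5] = 18
r[6] = 24
r[7] = 27  (first piece 1, then r[6]=24)
r[8] = 30  (first piece 1, then r[7]=27)
r[9] = 33  (first piece 1, then r[8]=30)
Maximum revenue is €33.
Now minimize piece count subject to staying optimal: for each k, pieces[k] = 1 + min over i with p[i]+r[k−i]=r[k] of pieces[k−i].
pieces[6] = 1
pieces[7] = 2
pieces[8] = 2
pieces[9] = 3

3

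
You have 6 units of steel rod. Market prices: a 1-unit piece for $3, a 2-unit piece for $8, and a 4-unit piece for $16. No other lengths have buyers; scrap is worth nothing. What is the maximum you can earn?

24

Let r[k] be the best obtainable value from length k. For each k, try every first piece i and keep the best of price[i] + r[k−i].
r[1] = 3
r[2] = max(3+3, 8+0) = 8
r[3] = max(3+8, 8+3) = 11
r[4] = max(3+11, 8+8, 16+0) = 16
r[5] = max(3+16, 8+11, 16+3) = 19
r[6] = max(3+19, 8+16, 16+8) = 24
One optimal cutting: 2 + 2 + 2 → $24.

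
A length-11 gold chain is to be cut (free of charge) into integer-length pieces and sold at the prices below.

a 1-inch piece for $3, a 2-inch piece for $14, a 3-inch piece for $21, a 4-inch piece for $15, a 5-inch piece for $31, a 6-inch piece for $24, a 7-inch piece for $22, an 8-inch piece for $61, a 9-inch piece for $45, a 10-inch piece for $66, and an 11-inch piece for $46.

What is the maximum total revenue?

Let R[k] be the best obtainable value from length k. For each k, try every first piece i and keep the best of price[i] + R[k−i].
R[1] = 3
R[2] = max(3+3, 14+0) = 14
R[3] = max(3+14, 14+3, 21+0) = 21
R[4] = max(3+21, 14+14, 21+3, 15+0) = 28
R[5] = max(3+28, 14+21, 21+14, 15+3, 31+0) = 35
R[6] = max(3+35, 14+28, 21+21, 15+14, 31+3, 24+0) = 42
R[7] = max(3+42, 14+35, 21+28, …, 24+3, 22+0) = 49
R[8] = max(3+49, 14+42, 21+35, …, 22+3, 61+0) = 61
R[9] = max(3+61, 14+49, 21+42, …, 61+3, 45+0) = 64
R[10] = max(3+64, 14+61, 21+49, …, 45+3, 66+0) = 75
R[11] = max(3+75, 14+64, 21+61, …, 66+3, 46+0) = 82
One optimal cutting: 8 + 3 → $61 + $21 = $82.

82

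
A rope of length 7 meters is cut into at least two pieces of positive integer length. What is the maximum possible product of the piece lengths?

Define f[k] = max over 1≤i<k of i · max(k−i, f[k−i]); the inner max lets the remainder stay uncut if that's better.
f[2] = 1*max(1,0) = 1*1 = 1
f[3] = 1*max(2,1) = 1*2 = 2
f[4] = 2*max(2,1) = 2*2 = 4
f[5] = 2*max(3,2) = 2*3 = 6
f[6] = 3*max(3,2) = 3*3 = 9
f[7] = 2*max(5,6) = 2*6 = 12
One optimal split: 3 + 2 + 2; product 3*2*2 = 12.

12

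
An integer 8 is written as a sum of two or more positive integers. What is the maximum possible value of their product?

18

Let m[k] be the best product for length k (with at least one cut). For each first piece i, the rest contributes max(k−i, m[k−i]).
m[2] = 1·max(1,0) = 1·1 = 1
m[3] = max(1·2, 2·1) = 2
m[4] = max(1·3, 2·2, 3·1) = 4
m[5] = max(1·4, 2·3, 3·2, 4·1) = 6
m[6] = max(1·6, 2·4, 3·3, 4·2, 5·1) = 9
m[7] = max(1·9, 2·6, 3·4, 4·3, 5·2, 6·1) = 12
m[8] = max(1·12, 2·9, 3·6, …, 6·2, 7·1) = 18
One optimal split: 3 + 3 + 2; product 3·3·2 = 18.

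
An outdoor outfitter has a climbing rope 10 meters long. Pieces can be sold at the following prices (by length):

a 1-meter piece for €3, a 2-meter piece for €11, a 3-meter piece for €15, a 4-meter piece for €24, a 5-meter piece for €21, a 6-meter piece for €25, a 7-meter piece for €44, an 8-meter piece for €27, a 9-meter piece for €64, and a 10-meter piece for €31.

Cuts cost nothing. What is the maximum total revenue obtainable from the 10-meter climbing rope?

67

Consider every possible first cut. best[k] is the best of p[i]+best[k−i] over all sellable i≤k.
best[1] = 3
best[2] = 11
best[3] = 15
best[4] = 24
best[5] = 27  (first piece 1, then best[4]=24)
best[6] = 35  (first piece 2, then best[4]=24)
best[7] = 44
best[8] = 48  (first piece 4, then best[4]=24)
best[9] = 64
best[10] = 67  (first piece 1, then best[9]=64)
One optimal cutting: 9 + 1 → €64 + €3 = €67.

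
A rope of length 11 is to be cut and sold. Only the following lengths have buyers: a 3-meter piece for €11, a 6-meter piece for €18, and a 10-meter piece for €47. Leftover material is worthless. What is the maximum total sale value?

47

Let r[k] be the best obtainable value from length k. For each k, try every first piece i and keep the best of price[i] + r[k−i].
r[1] = 0
r[2] = 0
r[3] = 11
r[4] = 11
r[5] = 11
r[6] = max(11+11, 18+0) = 22
r[7] = max(11+11, 18+0) = 22
r[8] = max(11+11, 18+0) = 22
r[9] = max(11+22, 18+11) = 33
r[10] = max(11+22, 18+11, 47+0) = 47
r[11] = max(11+22, 18+11, 47+0) = 47
One optimal cutting: pieces 10 with 1 meter of scrap → €47.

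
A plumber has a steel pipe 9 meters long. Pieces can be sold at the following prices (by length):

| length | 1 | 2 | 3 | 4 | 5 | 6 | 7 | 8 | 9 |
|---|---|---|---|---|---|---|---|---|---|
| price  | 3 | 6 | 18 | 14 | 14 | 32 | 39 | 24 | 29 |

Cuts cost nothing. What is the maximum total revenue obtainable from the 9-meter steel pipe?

Build v[k] bottom-up: v[k] = max over allowed piece i of (p[i] + v[k−i]).
v[1] = 3
v[2] = 6  (first piece 1, then v[1]=3)
v[3] = 18
v[4] = 21  (first piece 1, then v[3]=18)
v[5] = 24  (first piece 1, then v[4]=21)
v[6] = 36  (first piece 3, then v[3]=18)
v[7] = 39  (first piece 1, then v[6]=36)
v[8] = 42  (first piece 1, then v[7]=39)
v[9] = 54  (first piece 3, then v[6]=36)
One optimal cutting: 3 + 3 + 3 → $18 + $18 + $18 = $54.

54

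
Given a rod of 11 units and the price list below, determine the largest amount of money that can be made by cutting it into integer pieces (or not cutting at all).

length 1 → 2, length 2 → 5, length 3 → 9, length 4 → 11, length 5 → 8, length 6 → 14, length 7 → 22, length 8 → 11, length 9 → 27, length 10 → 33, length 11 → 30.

Consider every possible first cut. v[k] is the best of p[i]+v[k−i] over all sellable i≤k.
v[1] = 2
v[2] = 5
v[3] = 9
v[4] = 11  (first piece 1, then v[3]=9)
v[5] = 14  (first piece 2, then v[3]=9)
v[6] = 18  (first piece 3, then v[3]=9)
v[7] = 22
v[8] = 24  (first piece 1, then v[7]=22)
v[9] = 27  (first piece 2, then v[7]=22)
v[10] = 33
v[11] = 35  (first piece 1, then v[10]=33)
One optimal cutting: 10 + 1 → 33 + 2 = 35.

35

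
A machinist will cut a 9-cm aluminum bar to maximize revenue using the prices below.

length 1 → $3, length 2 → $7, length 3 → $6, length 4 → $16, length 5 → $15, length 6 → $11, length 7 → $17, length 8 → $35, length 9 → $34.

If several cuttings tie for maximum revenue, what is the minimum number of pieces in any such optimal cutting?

2

Build r[k] bottom-up: r[k] = max over allowed piece i of (p[i] + r[k−i]).
r[1] = 3
r[2] = 7
r[3] = 10  (first piece 1, then r[2]=7)
r[4] = 16
r[5] = 19  (first piece 1, then r[4]=16)
r[6] = 23  (first piece 2, then r[4]=16)
r[7] = 26  (first piece 1, then r[6]=23)
r[8] = 35
r[9] = 38  (first piece 1, then r[8]=35)
Maximum revenue is $38.
Now minimize piece count subject to staying optimal: for each k, pieces[k] = 1 + min over i with p[i]+r[k−i]=r[k] of pieces[k−i].
pieces[6] = 2
pieces[7] = 3
pieces[8] = 1
pieces[9] = 2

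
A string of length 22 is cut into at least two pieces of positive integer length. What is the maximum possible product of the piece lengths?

2916

Let m[k] be the best product for length k (with at least one cut). For each first piece i, the rest contributes max(k−i, m[k−i]).
m[2] = 1·max(1,0) = 1·1 = 1
m[3] = max(1·2, 2·1) = 2
m[4] = max(1·3, 2·2, 3·1) = 4
m[5] = max(1·4, 2·3, 3·2, 4·1) = 6
m[6] = max(1·6, 2·4, 3·3, 4·2, 5·1) = 9
m[7] = max(1·9, 2·6, 3·4, 4·3, 5·2, 6·1) = 12
m[8] = max(1·12, 2·9, 3·6, …, 6·2, 7·1) = 18
m[9] = max(1·18, 2·12, 3·9, …, 7·2, 8·1) = 27
m[10] = max(1·27, 2·18, 3·12, …, 8·2, 9·1) = 36
m[11] = max(1·36, 2·27, 3·18, …, 9·2, 10·1) = 54
m[12] = max(1·54, 2·36, 3·27, …, 10·2, 11·1) = 81
m[13] = max(1·81, 2·54, 3·36, …, 11·2, 12·1) = 108
m[14] = max(1·108, 2·81, 3·54, …, 12·2, 13·1) = 162
m[15] = max(1·162, 2·108, 3·81, …, 13·2, 14·1) = 243
m[16] = max(1·243, 2·162, 3·108, …, 14·2, 15·1) = 324
m[17] = max(1·324, 2·243, 3·162, …, 15·2, 16·1) = 486
m[18] = max(1·486, 2·324, 3·243, …, 16·2, 17·1) = 729
m[19] = max(1·729, 2·486, 3·324, …, 17·2, 18·1) = 972
m[20] = max(1·972, 2·729, 3·486, …, 18·2, 19·1) = 1458
m[21] = max(1·1458, 2·972, 3·729, …, 19·2, 20·1) = 2187
m[22] = max(1·2187, 2·1458, 3·972, …, 20·2, 21·1) = 2916
One optimal split: 3 + 3 + 3 + 3 + 3 + 3 + 2 + 2; product 3·3·3·3·3·3·2·2 = 2916.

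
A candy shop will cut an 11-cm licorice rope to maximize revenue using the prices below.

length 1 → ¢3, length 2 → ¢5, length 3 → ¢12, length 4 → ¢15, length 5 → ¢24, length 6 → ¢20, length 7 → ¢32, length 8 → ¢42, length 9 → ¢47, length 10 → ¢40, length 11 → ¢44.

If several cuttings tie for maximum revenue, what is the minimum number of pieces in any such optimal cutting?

2

Let r[k] be the best obtainable value from length k. For each k, try every first piece i and keep the best of price[i] + r[k−i].
r[1] = 3
r[2] = max(3+3, 5+0) = 6
r[3] = max(3+6, 5+3, 12+0) = 12
r[4] = max(3+12, 5+6, 12+3, 15+0) = 15
r[5] = max(3+15, 5+12, 12+6, 15+3, 24+0) = 24
r[6] = max(3+24, 5+15, 12+12, 15+6, 24+3, 20+0) = 27
r[7] = max(3+27, 5+24, 12+15, …, 20+3, 32+0) = 32
r[8] = max(3+32, 5+27, 12+24, …, 32+3, 42+0) = 42
r[9] = max(3+42, 5+32, 12+27, …, 42+3, 47+0) = 47
r[10] = max(3+47, 5+42, 12+32, …, 47+3, 40+0) = 50
r[11] = max(3+50, 5+47, 12+42, …, 40+3, 44+0) = 54
Maximum revenue is ¢54.
Now minimize piece count subject to staying optimal: for each k, pieces[k] = 1 + min over i with p[i]+r[k−i]=r[k] of pieces[k−i].
pieces[8] = 1
pieces[9] = 1
pieces[10] = 2
pieces[11] = 2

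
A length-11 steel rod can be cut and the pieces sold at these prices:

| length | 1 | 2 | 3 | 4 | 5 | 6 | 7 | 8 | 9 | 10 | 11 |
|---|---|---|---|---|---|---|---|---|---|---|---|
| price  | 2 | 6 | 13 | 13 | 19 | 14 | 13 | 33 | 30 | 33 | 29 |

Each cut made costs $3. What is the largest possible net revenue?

43

Let net[k] be the best obtainable value from length k. For each k, try every first piece i and keep the best of price[i] + net[k−i] minus the 3 cut fee when i<k.
net[1] = 2
net[2] = 6
net[3] = 13
net[4] = 13
net[5] = 19
net[6] = 23  (first piece 3, then net[3]=13)
net[7] = 23  (first piece 3, then net[4]=13)
net[8] = 33
net[9] = 33  (first piece 3, then net[6]=23)
net[10] = 36  (first piece 2, then net[8]=33)
net[11] = 43  (first piece 3, then net[8]=33)
One optimal plan: pieces 8 + 3 (1 cut) → $46 − $3 = $43.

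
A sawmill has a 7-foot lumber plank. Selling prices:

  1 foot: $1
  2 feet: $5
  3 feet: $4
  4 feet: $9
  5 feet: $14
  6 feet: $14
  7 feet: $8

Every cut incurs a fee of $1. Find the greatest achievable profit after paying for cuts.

Build v[k] bottom-up: v[k] = max over allowed piece i of (p[i] + v[k−i]) − 1 per cut.
v[1] = 1
v[2] = 5
v[3] = 5  (first piece 1, then v[2]=5)
v[4] = 9  (first piece 2, then v[2]=5)
v[5] = 14
v[6] = 14  (first piece 1, then v[5]=14)
v[7] = 18  (first piece 2, then v[5]=14)
One optimal plan: pieces 5 + 2 (1 cut) → $19 − $1 = $18.

18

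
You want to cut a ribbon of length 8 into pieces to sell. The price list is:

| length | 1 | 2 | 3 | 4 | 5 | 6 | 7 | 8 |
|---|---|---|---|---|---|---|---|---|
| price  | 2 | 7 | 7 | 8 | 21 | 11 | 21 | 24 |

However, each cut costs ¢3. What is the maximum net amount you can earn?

Build v[k] bottom-up: v[k] = max over allowed piece i of (p[i] + v[k−i]) − 3 per cut.
v[1] = 2
v[2] = max(2+2-3, 7+0) = 7
v[3] = max(2+7-3, 7+2-3, 7+0) = 7
v[4] = max(2+7-3, 7+7-3, 7+2-3, 8+0) = 11
v[5] = max(2+11-3, 7+7-3, 7+7-3, 8+2-3, 21+0) = 21
v[6] = max(2+21-3, 7+11-3, 7+7-3, 8+7-3, 21+2-3, 11+0) = 20
v[7] = max(2+20-3, 7+21-3, 7+11-3, …, 11+2-3, 21+0) = 25
v[8] = max(2+25-3, 7+20-3, 7+21-3, …, 21+2-3, 24+0) = 25
One optimal plan: pieces 5 + 3 (1 cut) → ¢28 − ¢3 = ¢25.

25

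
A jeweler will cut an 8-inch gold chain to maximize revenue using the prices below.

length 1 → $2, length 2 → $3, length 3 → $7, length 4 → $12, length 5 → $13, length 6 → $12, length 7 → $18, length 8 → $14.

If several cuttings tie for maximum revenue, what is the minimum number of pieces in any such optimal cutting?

Let r[k] be the best obtainable value from length k. For each k, try every first piece i and keep the best of price[i] + r[k−i].
r[1] = 2
r[2] = max(2+2, 3+0) = 4
r[3] = max(2+4, 3+2, 7+0) = 7
r[4] = max(2+7, 3+4, 7+2, 12+0) = 12
r[5] = max(2+12, 3+7, 7+4, 12+2, 13+0) = 14
r[6] = max(2+14, 3+12, 7+7, 12+4, 13+2, 12+0) = 16
r[7] = max(2+16, 3+14, 7+12, …, 12+2, 18+0) = 19
r[8] = max(2+19, 3+16, 7+14, …, 18+2, 14+0) = 24
Maximum revenue is $24.
Now minimize piece count subject to staying optimal: for each k, pieces[k] = 1 + min over i with p[i]+r[k−i]=r[k] of pieces[k−i].
pieces[5] = 2
pieces[6] = 3
pieces[7] = 2
pieces[8] = 2

2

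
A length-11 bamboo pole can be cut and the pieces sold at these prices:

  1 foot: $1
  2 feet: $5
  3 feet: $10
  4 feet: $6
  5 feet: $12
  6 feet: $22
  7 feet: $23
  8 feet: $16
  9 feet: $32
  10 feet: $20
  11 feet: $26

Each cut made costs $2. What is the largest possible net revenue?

35

Let r[k] be the best obtainable value from length k. For each k, try every first piece i and keep the best of price[i] + r[k−i] minus the 2 cut fee when i<k.
r[1] = 1
r[2] = max(1+1-2, 5+0) = 5
r[3] = max(1+5-2, 5+1-2, 10+0) = 10
r[4] = max(1+10-2, 5+5-2, 10+1-2, 6+0) = 9
r[5] = max(1+9-2, 5+10-2, 10+5-2, 6+1-2, 12+0) = 13
r[6] = max(1+13-2, 5+9-2, 10+10-2, 6+5-2, 12+1-2, 22+0) = 22
r[7] = max(1+22-2, 5+13-2, 10+9-2, …, 22+1-2, 23+0) = 23
r[8] = max(1+23-2, 5+22-2, 10+13-2, …, 23+1-2, 16+0) = 25
r[9] = max(1+25-2, 5+23-2, 10+22-2, …, 16+1-2, 32+0) = 32
r[10] = max(1+32-2, 5+25-2, 10+23-2, …, 32+1-2, 20+0) = 31
r[11] = max(1+31-2, 5+32-2, 10+25-2, …, 20+1-2, 26+0) = 35
One optimal plan: pieces 9 + 2 (1 cut) → $37 − $2 = $35.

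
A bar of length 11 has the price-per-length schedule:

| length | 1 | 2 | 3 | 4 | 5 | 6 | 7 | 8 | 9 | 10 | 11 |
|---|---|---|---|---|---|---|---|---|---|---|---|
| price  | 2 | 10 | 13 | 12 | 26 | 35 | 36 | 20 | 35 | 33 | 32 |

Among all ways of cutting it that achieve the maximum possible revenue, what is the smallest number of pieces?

2

Consider every possible first cut. r[k] is the best of p[i]+r[k−i] over all sellable i≤k.
r[1] = 2
r[2] = 10
r[3] = 13
r[4] = 20  (first piece 2, then r[2]=10)
r[5] = 26
r[6] = 35
r[7] = 37  (first piece 1, then r[6]=35)
r[8] = 45  (first piece 2, then r[6]=35)
r[9] = 48  (first piece 3, then r[6]=35)
r[10] = 55  (first piece 2, then r[8]=45)
r[11] = 61  (first piece 5, then r[6]=35)
Maximum revenue is €61.
Now minimize piece count subject to staying optimal: for each k, pieces[k] = 1 + min over i with p[i]+r[k−i]=r[k] of pieces[k−i].
pieces[8] = 2
pieces[9] = 2
pieces[10] = 3
pieces[11] = 2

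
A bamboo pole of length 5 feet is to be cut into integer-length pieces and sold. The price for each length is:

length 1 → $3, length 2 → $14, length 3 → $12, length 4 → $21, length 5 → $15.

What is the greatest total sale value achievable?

31

Consider every possible first cut. best[k] is the best of p[i]+best[k−i] over all sellable i≤k.
best[1] = 3
best[2] = 14
best[3] = 17  (first piece 1, then best[2]=14)
best[4] = 28  (first piece 2, then best[2]=14)
best[5] = 31  (first piece 1, then best[4]=28)
One optimal cutting: 2 + 2 + 1 → $14 + $14 + $3 = $31.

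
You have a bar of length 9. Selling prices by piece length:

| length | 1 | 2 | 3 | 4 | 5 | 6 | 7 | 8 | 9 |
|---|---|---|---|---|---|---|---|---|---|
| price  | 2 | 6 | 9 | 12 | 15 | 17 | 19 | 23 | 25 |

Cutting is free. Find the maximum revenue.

Consider every possible first cut. r[k] is the best of p[i]+r[k−i] over all sellable i≤k.
r[1] = 2
r[2] = max(2+2, 6+0) = 6
r[3] = max(2+6, 6+2, 9+0) = 9
r[4] = max(2+9, 6+6, 9+2, 12+0) = 12
r[5] = max(2+12, 6+9, 9+6, 12+2, 15+0) = 15
r[6] = max(2+15, 6+12, 9+9, 12+6, 15+2, 17+0) = 18
r[7] = max(2+18, 6+15, 9+12, …, 17+2, 19+0) = 21
r[8] = max(2+21, 6+18, 9+15, …, 19+2, 23+0) = 24
r[9] = max(2+24, 6+21, 9+18, …, 23+2, 25+0) = 27
One optimal cutting: 3 + 2 + 2 + 2 → €9 + €6 + €6 + €6 = €27.

27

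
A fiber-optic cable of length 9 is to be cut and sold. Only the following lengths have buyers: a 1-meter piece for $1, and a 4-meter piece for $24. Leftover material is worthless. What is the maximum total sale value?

Build r[k] bottom-up: r[k] = max over allowed piece i of (p[i] + r[k−i]).
r[1] = 1
r[2] = 2  (first piece 1, then r[1]=1)
r[3] = 3  (first piece 1, then r[2]=2)
r[4] = max(1+3, 24+0) = 24
r[5] = max(1+24, 24+1) = 25
r[6] = max(1+25, 24+2) = 26
r[7] = max(1+26, 24+3) = 27
r[8] = max(1+27, 24+24) = 48
r[9] = max(1+48, 24+25) = 49
One optimal cutting: 4 + 4 + 1 → $49.

49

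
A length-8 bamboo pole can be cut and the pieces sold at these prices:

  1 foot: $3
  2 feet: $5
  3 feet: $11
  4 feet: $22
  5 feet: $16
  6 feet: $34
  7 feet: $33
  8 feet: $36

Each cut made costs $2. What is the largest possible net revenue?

42

Let r[k] be the best obtainable value from length k. For each k, try every first piece i and keep the best of price[i] + r[k−i] minus the 2 cut fee when i<k.
r[1] = 3
r[2] = max(3+3-2, 5+0) = 5
r[3] = max(3+5-2, 5+3-2, 11+0) = 11
r[4] = max(3+11-2, 5+5-2, 11+3-2, 22+0) = 22
r[5] = max(3+22-2, 5+11-2, 11+5-2, 22+3-2, 16+0) = 23
r[6] = max(3+23-2, 5+22-2, 11+11-2, 22+5-2, 16+3-2, 34+0) = 34
r[7] = max(3+34-2, 5+23-2, 11+22-2, …, 34+3-2, 33+0) = 35
r[8] = max(3+35-2, 5+34-2, 11+23-2, …, 33+3-2, 36+0) = 42
One optimal plan: pieces 4 + 4 (1 cut) → $44 − $2 = $42.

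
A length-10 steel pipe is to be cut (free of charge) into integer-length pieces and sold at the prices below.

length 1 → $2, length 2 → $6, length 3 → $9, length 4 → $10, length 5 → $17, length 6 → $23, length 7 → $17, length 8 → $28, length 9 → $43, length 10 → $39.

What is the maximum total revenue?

45

Let R[k] be the best obtainable value from length k. For each k, try every first piece i and keep the best of price[i] + R[k−i].
R[1] = 2
R[2] = 6
R[3] = 9
R[4] = 12  (first piece 2, then R[2]=6)
R[5] = 17
R[6] = 23
R[7] = 25  (first piece 1, then R[6]=23)
R[8] = 29  (first piece 2, then R[6]=23)
R[9] = 43
R[10] = 45  (first piece 1, then R[9]=43)
One optimal cutting: 9 + 1 → $43 + $2 = $45.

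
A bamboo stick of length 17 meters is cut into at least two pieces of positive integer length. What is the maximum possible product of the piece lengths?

486

Define m[k] = max over 1≤i<k of i · max(k−i, m[k−i]); the inner max lets the remainder stay uncut if that's better.
m[2] = 1*max(1,0) = 1*1 = 1
m[3] = 1*max(2,1) = 1*2 = 2
m[4] = 2*max(2,1) = 2*2 = 4
m[5] = 2*max(3,2) = 2*3 = 6
m[6] = 3*max(3,2) = 3*3 = 9
m[7] = 2*max(5,6) = 2*6 = 12
m[8] = 2*max(6,9) = 2*9 = 18
m[9] = 3*max(6,9) = 3*9 = 27
m[10] = 2*max(8,18) = 2*18 = 36
m[11] = 2*max(9,27) = 2*27 = 54
m[12] = 3*max(9,27) = 3*27 = 81
m[13] = 2*max(11,54) = 2*54 = 108
m[14] = 2*max(12,81) = 2*81 = 162
m[15] = 3*max(12,81) = 3*81 = 243
m[16] = 2*max(14,162) = 2*162 = 324
m[17] = 2*max(15,243) = 2*243 = 486
One optimal split: 3 + 3 + 3 + 3 + 3 + 2; product 3*3*3*3*3*2 = 486.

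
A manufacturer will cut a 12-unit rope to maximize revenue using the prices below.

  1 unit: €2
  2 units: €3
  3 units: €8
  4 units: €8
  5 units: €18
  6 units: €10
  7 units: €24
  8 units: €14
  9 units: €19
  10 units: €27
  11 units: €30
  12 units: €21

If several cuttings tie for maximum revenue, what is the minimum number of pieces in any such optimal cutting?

2

Consider every possible first cut. r[k] is the best of p[i]+r[k−i] over all sellable i≤k.
r[1] = 2
r[2] = 4  (first piece 1, then r[1]=2)
r[3] = 8
r[4] = 10  (first piece 1, then r[3]=8)
r[5] = 18
r[6] = 20  (first piece 1, then r[5]=18)
r[7] = 24
r[8] = 26  (first piece 1, then r[7]=24)
r[9] = 28  (first piece 1, then r[8]=26)
r[10] = 36  (first piece 5, then r[5]=18)
r[11] = 38  (first piece 1, then r[10]=36)
r[12] = 42  (first piece 5, then r[7]=24)
Maximum revenue is €42.
Now minimize piece count subject to staying optimal: for each k, pieces[k] = 1 + min over i with p[i]+r[k−i]=r[k] of pieces[k−i].
pieces[9] = 3
pieces[10] = 2
pieces[11] = 3
pieces[12] = 2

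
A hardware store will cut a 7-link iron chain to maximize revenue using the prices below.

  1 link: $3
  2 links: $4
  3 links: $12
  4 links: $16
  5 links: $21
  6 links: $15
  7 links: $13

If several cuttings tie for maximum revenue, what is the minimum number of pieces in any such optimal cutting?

2

Build r[k] bottom-up: r[k] = max over allowed piece i of (p[i] + r[k−i]).
r[1] = 3
r[2] = max(3+3, 4+0) = 6
r[3] = max(3+6, 4+3, 12+0) = 12
r[4] = max(3+12, 4+6, 12+3, 16+0) = 16
r[5] = max(3+16, 4+12, 12+6, 16+3, 21+0) = 21
r[6] = max(3+21, 4+16, 12+12, 16+6, 21+3, 15+0) = 24
r[7] = max(3+24, 4+21, 12+16, …, 15+3, 13+0) = 28
Maximum revenue is $28.
Now minimize piece count subject to staying optimal: for each k, pieces[k] = 1 + min over i with p[i]+r[k−i]=r[k] of pieces[k−i].
pieces[4] = 1
pieces[5] = 1
pieces[6] = 2
pieces[7] = 2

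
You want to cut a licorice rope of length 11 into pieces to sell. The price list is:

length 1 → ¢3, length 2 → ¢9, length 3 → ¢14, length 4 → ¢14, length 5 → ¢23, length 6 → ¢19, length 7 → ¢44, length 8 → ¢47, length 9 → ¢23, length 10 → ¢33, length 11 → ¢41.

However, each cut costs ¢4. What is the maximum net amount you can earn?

57

Build net[k] bottom-up: net[k] = max over allowed piece i of (p[i] + net[k−i]) − 4 per cut.
net[1] = 3
net[2] = 9
net[3] = 14
net[4] = 14  (first piece 2, then net[2]=9)
net[5] = 23
net[6] = 24  (first piece 3, then net[3]=14)
net[7] = 44
net[8] = 47
net[9] = 49  (first piece 2, then net[7]=44)
net[10] = 54  (first piece 3, then net[7]=44)
net[11] = 57  (first piece 3, then net[8]=47)
One optimal plan: pieces 8 + 3 (1 cut) → ¢61 − ¢4 = ¢57.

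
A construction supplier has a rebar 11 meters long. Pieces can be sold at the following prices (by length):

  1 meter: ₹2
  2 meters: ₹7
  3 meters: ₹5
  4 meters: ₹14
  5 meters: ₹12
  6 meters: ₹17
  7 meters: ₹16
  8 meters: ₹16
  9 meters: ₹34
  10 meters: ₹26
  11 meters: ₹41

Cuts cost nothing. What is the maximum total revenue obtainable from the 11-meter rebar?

41

Consider every possible first cut. R[k] is the best of p[i]+R[k−i] over all sellable i≤k.
R[1] = 2
R[2] = 7
R[3] = 9  (first piece 1, then R[2]=7)
R[4] = 14  (first piece 2, then R[2]=7)
R[5] = 16  (first piece 1, then R[4]=14)
R[6] = 21  (first piece 2, then R[4]=14)
R[7] = 23  (first piece 1, then R[6]=21)
R[8] = 28  (first piece 2, then R[6]=21)
R[9] = 34
R[10] = 36  (first piece 1, then R[9]=34)
R[11] = 41  (first piece 2, then R[9]=34)
One optimal cutting: 9 + 2 → ₹34 + ₹7 = ₹41.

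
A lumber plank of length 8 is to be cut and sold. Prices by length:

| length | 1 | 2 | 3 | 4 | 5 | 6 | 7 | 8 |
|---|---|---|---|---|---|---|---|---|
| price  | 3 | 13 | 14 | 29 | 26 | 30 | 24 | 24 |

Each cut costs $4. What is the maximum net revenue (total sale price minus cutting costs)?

54

Let net[k] be the best obtainable value from length k. For each k, try every first piece i and keep the best of price[i] + net[k−i] minus the 4 cut fee when i<k.
net[1] = 3
net[2] = max(3+3-4, 13+0) = 13
net[3] = max(3+13-4, 13+3-4, 14+0) = 14
net[4] = max(3+14-4, 13+13-4, 14+3-4, 29+0) = 29
net[5] = max(3+29-4, 13+14-4, 14+13-4, 29+3-4, 26+0) = 28
net[6] = max(3+28-4, 13+29-4, 14+14-4, 29+13-4, 26+3-4, 30+0) = 38
net[7] = max(3+38-4, 13+28-4, 14+29-4, …, 30+3-4, 24+0) = 39
net[8] = max(3+39-4, 13+38-4, 14+28-4, …, 24+3-4, 24+0) = 54
One optimal plan: pieces 4 + 4 (1 cut) → $58 − $4 = $54.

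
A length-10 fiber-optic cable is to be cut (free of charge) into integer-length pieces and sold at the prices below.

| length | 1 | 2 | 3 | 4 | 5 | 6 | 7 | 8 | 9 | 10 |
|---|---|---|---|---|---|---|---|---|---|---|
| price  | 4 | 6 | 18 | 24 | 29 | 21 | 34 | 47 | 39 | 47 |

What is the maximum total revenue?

Consider every possible first cut. r[k] is the best of p[i]+r[k−i] over all sellable i≤k.
r[1] = 4
r[2] = max(4+4, 6+0) = 8
r[3] = max(4+8, 6+4, 18+0) = 18
r[4] = max(4+18, 6+8, 18+4, 24+0) = 24
r[5] = max(4+24, 6+18, 18+8, 24+4, 29+0) = 29
r[6] = max(4+29, 6+24, 18+18, 24+8, 29+4, 21+0) = 36
r[7] = max(4+36, 6+29, 18+24, …, 21+4, 34+0) = 42
r[8] = max(4+42, 6+36, 18+29, …, 34+4, 47+0) = 48
r[9] = max(4+48, 6+42, 18+36, …, 47+4, 39+0) = 54
r[10] = max(4+54, 6+48, 18+42, …, 39+4, 47+0) = 60
One optimal cutting: 4 + 3 + 3 → $24 + $18 + $18 = $60.

60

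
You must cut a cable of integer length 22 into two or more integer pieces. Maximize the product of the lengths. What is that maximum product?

Define f[k] = max over 1≤i<k of i · max(k−i, f[k−i]); the inner max lets the remainder stay uncut if that's better.
Small cases: f[2]=1, f[3]=2, f[4]=4, f[5]=6, f[6]=9, f[7]=12, f[8]=18, f[9]=27, f[10]=36, f[11]=54, f[12]=81, f[13]=108, f[14]=162, f[15]=243, f[16]=324, f[17]=486.
f[18] = 3×max(15,243) = 3×243 = 729
f[19] = 2×max(17,486) = 2×486 = 972
f[20] = 2×max(18,729) = 2×729 = 1458
f[21] = 3×max(18,729) = 3×729 = 2187
f[22] = 2×max(20,1458) = 2×1458 = 2916
One optimal split: 3 + 3 + 3 + 3 + 3 + 3 + 2 + 2; product 3×3×3×3×3×3×2×2 = 2916.

2916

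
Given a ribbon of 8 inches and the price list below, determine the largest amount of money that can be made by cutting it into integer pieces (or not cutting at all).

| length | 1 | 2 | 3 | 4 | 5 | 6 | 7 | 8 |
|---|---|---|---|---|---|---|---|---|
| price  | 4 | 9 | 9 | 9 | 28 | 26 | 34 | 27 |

Build best[k] bottom-up: best[k] = max over allowed piece i of (p[i] + best[k−i]).
best[1] = 4
best[2] = max(4+4, 9+0) = 9
best[3] = max(4+9, 9+4, 9+0) = 13
best[4] = max(4+13, 9+9, 9+4, 9+0) = 18
best[5] = max(4+18, 9+13, 9+9, 9+4, 28+0) = 28
best[6] = max(4+28, 9+18, 9+13, 9+9, 28+4, 26+0) = 32
best[7] = max(4+32, 9+28, 9+18, …, 26+4, 34+0) = 37
best[8] = max(4+37, 9+32, 9+28, …, 34+4, 27+0) = 41
One optimal cutting: 5 + 2 + 1 → ¢28 + ¢9 + ¢4 = ¢41.

41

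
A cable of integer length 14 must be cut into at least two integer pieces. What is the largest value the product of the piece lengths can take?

162

Define f[k] = max over 1≤i<k of i · max(k−i, f[k−i]); the inner max lets the remainder stay uncut if that's better.
f[2] = 1*max(1,0) = 1*1 = 1
f[3] = 1*max(2,1) = 1*2 = 2
f[4] = 2*max(2,1) = 2*2 = 4
f[5] = 2*max(3,2) = 2*3 = 6
f[6] = 3*max(3,2) = 3*3 = 9
f[7] = 2*max(5,6) = 2*6 = 12
f[8] = 2*max(6,9) = 2*9 = 18
f[9] = 3*max(6,9) = 3*9 = 27
f[10] = 2*max(8,18) = 2*18 = 36
f[11] = 2*max(9,27) = 2*27 = 54
f[12] = 3*max(9,27) = 3*27 = 81
f[13] = 2*max(11,54) = 2*54 = 108
f[14] = 2*max(12,81) = 2*81 = 162
One optimal split: 3 + 3 + 3 + 3 + 2; product 3*3*3*3*2 = 162.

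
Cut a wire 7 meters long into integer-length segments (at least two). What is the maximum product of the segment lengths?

Let g[k] be the best product for length k (with at least one cut). For each first piece i, the rest contributes max(k−i, g[k−i]).
g[2] = 1*max(1,0) = 1*1 = 1
g[3] = 1*max(2,1) = 1*2 = 2
g[4] = 2*max(2,1) = 2*2 = 4
g[5] = 2*max(3,2) = 2*3 = 6
g[6] = 3*max(3,2) = 3*3 = 9
g[7] = 2*max(5,6) = 2*6 = 12
One optimal split: 3 + 2 + 2; product 3*2*2 = 12.

12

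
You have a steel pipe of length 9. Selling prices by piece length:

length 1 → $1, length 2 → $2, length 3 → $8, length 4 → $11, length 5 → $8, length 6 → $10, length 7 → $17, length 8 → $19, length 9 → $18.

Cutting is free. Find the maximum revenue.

Let R[k] be the best obtainable value from length k. For each k, try every first piece i and keep the best of price[i] + R[k−i].
R[1] = 1
R[2] = max(1+1, 2+0) = 2
R[3] = max(1+2, 2+1, 8+0) = 8
R[4] = max(1+8, 2+2, 8+1, 11+0) = 11
R[5] = max(1+11, 2+8, 8+2, 11+1, 8+0) = 12
R[6] = max(1+12, 2+11, 8+8, 11+2, 8+1, 10+0) = 16
R[7] = max(1+16, 2+12, 8+11, …, 10+1, 17+0) = 19
R[8] = max(1+19, 2+16, 8+12, …, 17+1, 19+0) = 22
R[9] = max(1+22, 2+19, 8+16, …, 19+1, 18+0) = 24
One optimal cutting: 3 + 3 + 3 → $8 + $8 + $8 = $24.

24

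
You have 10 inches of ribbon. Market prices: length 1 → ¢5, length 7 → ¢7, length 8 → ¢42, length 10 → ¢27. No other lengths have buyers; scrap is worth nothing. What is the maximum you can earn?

Let r[k] be the best obtainable value from length k. For each k, try every first piece i and keep the best of price[i] + r[k−i].
r[1] = 5
r[2] = 10  (first piece 1, then r[1]=5)
r[3] = 15  (first piece 1, then r[2]=10)
r[4] = 20  (first piece 1, then r[3]=15)
r[5] = 25  (first piece 1, then r[4]=20)
r[6] = 30  (first piece 1, then r[5]=25)
r[7] = max(5+30, 7+0) = 35
r[8] = max(5+35, 7+5, 42+0) = 42
r[9] = max(5+42, 7+10, 42+5) = 47
r[10] = max(5+47, 7+15, 42+10, 27+0) = 52
One optimal cutting: 8 + 1 + 1 → ¢52.

52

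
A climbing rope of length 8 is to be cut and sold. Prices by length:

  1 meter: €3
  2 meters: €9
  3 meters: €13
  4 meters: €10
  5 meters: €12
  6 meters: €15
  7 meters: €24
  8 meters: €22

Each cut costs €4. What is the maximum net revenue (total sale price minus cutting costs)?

27

Build v[k] bottom-up: v[k] = max over allowed piece i of (p[i] + v[k−i]) − 4 per cut.
v[1] = 3
v[2] = 9
v[3] = 13
v[4] = 14  (first piece 2, then v[2]=9)
v[5] = 18  (first piece 2, then v[3]=13)
v[6] = 22  (first piece 3, then v[3]=13)
v[7] = 24
v[8] = 27  (first piece 2, then v[6]=22)
One optimal plan: pieces 3 + 3 + 2 (2 cuts) → €35 − €8 = €27.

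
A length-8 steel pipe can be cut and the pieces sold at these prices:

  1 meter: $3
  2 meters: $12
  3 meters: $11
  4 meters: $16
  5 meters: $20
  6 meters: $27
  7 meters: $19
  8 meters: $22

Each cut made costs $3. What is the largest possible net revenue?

39

Build v[k] bottom-up: v[k] = max over allowed piece i of (p[i] + v[k−i]) − 3 per cut.
v[1] = 3
v[2] = 12
v[3] = 12  (first piece 1, then v[2]=12)
v[4] = 21  (first piece 2, then v[2]=12)
v[5] = 21  (first piece 1, then v[4]=21)
v[6] = 30  (first piece 2, then v[4]=21)
v[7] = 30  (first piece 1, then v[6]=30)
v[8] = 39  (first piece 2, then v[6]=30)
One optimal plan: pieces 2 + 2 + 2 + 2 (3 cuts) → $48 − $9 = $39.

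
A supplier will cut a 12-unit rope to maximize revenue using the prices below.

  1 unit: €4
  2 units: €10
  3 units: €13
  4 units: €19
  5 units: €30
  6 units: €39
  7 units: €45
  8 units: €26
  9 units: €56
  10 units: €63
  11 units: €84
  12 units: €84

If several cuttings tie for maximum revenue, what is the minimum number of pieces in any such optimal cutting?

2

Let r[k] be the best obtainable value from length k. For each k, try every first piece i and keep the best of price[i] + r[k−i].
r[1] = 4
r[2] = max(4+4, 10+0) = 10
r[3] = max(4+10, 10+4, 13+0) = 14
r[4] = max(4+14, 10+10, 13+4, 19+0) = 20
r[5] = max(4+20, 10+14, 13+10, 19+4, 30+0) = 30
r[6] = max(4+30, 10+20, 13+14, 19+10, 30+4, 39+0) = 39
r[7] = max(4+39, 10+30, 13+20, …, 39+4, 45+0) = 45
r[8] = max(4+45, 10+39, 13+30, …, 45+4, 26+0) = 49
r[9] = max(4+49, 10+45, 13+39, …, 26+4, 56+0) = 56
r[10] = max(4+56, 10+49, 13+45, …, 56+4, 63+0) = 63
r[11] = max(4+63, 10+56, 13+49, …, 63+4, 84+0) = 84
r[12] = max(4+84, 10+63, 13+56, …, 84+4, 84+0) = 88
Maximum revenue is €88.
Now minimize piece count subject to staying optimal: for each k, pieces[k] = 1 + min over i with p[i]+r[k−i]=r[k] of pieces[k−i].
pieces[9] = 1
pieces[10] = 1
pieces[11] = 1
pieces[12] = 2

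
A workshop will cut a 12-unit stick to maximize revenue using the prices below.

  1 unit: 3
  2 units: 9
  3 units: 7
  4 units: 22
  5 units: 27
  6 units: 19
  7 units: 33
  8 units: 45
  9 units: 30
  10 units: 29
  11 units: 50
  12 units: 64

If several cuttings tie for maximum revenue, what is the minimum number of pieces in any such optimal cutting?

Let r[k] be the best obtainable value from length k. For each k, try every first piece i and keep the best of price[i] + r[k−i].
r[1] = 3
r[2] = max(3+3, 9+0) = 9
r[3] = max(3+9, 9+3, 7+0) = 12
r[4] = max(3+12, 9+9, 7+3, 22+0) = 22
r[5] = max(3+22, 9+12, 7+9, 22+3, 27+0) = 27
r[6] = max(3+27, 9+22, 7+12, 22+9, 27+3, 19+0) = 31
r[7] = max(3+31, 9+27, 7+22, …, 19+3, 33+0) = 36
r[8] = max(3+36, 9+31, 7+27, …, 33+3, 45+0) = 45
r[9] = max(3+45, 9+36, 7+31, …, 45+3, 30+0) = 49
r[10] = max(3+49, 9+45, 7+36, …, 30+3, 29+0) = 54
r[11] = max(3+54, 9+49, 7+45, …, 29+3, 50+0) = 58
r[12] = max(3+58, 9+54, 7+49, …, 50+3, 64+0) = 67
Maximum revenue is 67.
Now minimize piece count subject to staying optimal: for each k, pieces[k] = 1 + min over i with p[i]+r[k−i]=r[k] of pieces[k−i].
pieces[9] = 2
pieces[10] = 2
pieces[11] = 3
pieces[12] = 2

2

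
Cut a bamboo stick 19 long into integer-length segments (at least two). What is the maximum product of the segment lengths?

Define f[k] = max over 1≤i<k of i · max(k−i, f[k−i]); the inner max lets the remainder stay uncut if that's better.
f[2] = 1*max(1,0) = 1*1 = 1
f[3] = 1*max(2,1) = 1*2 = 2
f[4] = 2*max(2,1) = 2*2 = 4
f[5] = 2*max(3,2) = 2*3 = 6
f[6] = 3*max(3,2) = 3*3 = 9
f[7] = 2*max(5,6) = 2*6 = 12
f[8] = 2*max(6,9) = 2*9 = 18
f[9] = 3*max(6,9) = 3*9 = 27
f[10] = 2*max(8,18) = 2*18 = 36
f[11] = 2*max(9,27) = 2*27 = 54
f[12] = 3*max(9,27) = 3*27 = 81
f[13] = 2*max(11,54) = 2*54 = 108
f[14] = 2*max(12,81) = 2*81 = 162
f[15] = 3*max(12,81) = 3*81 = 243
f[16] = 2*max(14,162) = 2*162 = 324
f[17] = 2*max(15,243) = 2*243 = 486
f[18] = 3*max(15,243) = 3*243 = 729
f[19] = 2*max(17,486) = 2*486 = 972
One optimal split: 3 + 3 + 3 + 3 + 3 + 2 + 2; product 3*3*3*3*3*2*2 = 972.

972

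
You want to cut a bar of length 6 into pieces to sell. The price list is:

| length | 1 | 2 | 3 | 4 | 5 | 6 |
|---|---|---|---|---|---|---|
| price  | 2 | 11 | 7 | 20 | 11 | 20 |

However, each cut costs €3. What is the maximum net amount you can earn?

Let net[k] be the best obtainable value from length k. For each k, try every first piece i and keep the best of price[i] + net[k−i] minus the 3 cut fee when i<k.
net[1] = 2
net[2] = 11
net[3] = 10  (first piece 1, then net[2]=11)
net[4] = 20
net[5] = 19  (first piece 1, then net[4]=20)
net[6] = 28  (first piece 2, then net[4]=20)
One optimal plan: pieces 4 + 2 (1 cut) → €31 − €3 = €28.

28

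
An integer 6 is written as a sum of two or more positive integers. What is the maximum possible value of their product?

9

Fill f[k] for k=2..6: at each k try every first piece i and multiply by the better of (k−i) uncut or f[k−i].
f[2] = 1*max(1,0) = 1*1 = 1
f[3] = max(1*2, 2*1) = 2
f[4] = max(1*3, 2*2, 3*1) = 4
f[5] = max(1*4, 2*3, 3*2, 4*1) = 6
f[6] = max(1*6, 2*4, 3*3, 4*2, 5*1) = 9
One optimal split: 3 + 3; product 3*3 = 9.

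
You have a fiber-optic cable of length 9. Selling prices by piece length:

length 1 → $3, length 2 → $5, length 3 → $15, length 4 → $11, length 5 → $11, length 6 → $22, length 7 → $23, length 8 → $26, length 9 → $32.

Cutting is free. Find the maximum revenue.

Consider every possible first cut. r[k] is the best of p[i]+r[k−i] over all sellable i≤k.
r[1] = 3
r[2] = 6  (first piece 1, then r[1]=3)
r[3] = 15
r[4] = 18  (first piece 1, then r[3]=15)
r[5] = 21  (first piece 1, then r[4]=18)
r[6] = 30  (first piece 3, then r[3]=15)
r[7] = 33  (first piece 1, then r[6]=30)
r[8] = 36  (first piece 1, then r[7]=33)
r[9] = 45  (first piece 3, then r[6]=30)
One optimal cutting: 3 + 3 + 3 → $15 + $15 + $15 = $45.

45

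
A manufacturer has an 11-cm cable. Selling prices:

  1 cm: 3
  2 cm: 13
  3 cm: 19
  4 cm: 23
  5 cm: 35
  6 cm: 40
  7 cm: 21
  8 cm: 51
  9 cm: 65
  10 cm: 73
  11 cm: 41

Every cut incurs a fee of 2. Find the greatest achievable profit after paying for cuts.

76

Let net[k] be the best obtainable value from length k. For each k, try every first piece i and keep the best of price[i] + net[k−i] minus the 2 cut fee when i<k.
net[1] = 3
net[2] = max(3+3-2, 13+0) = 13
net[3] = max(3+13-2, 13+3-2, 19+0) = 19
net[4] = max(3+19-2, 13+13-2, 19+3-2, 23+0) = 24
net[5] = max(3+24-2, 13+19-2, 19+13-2, 23+3-2, 35+0) = 35
net[6] = max(3+35-2, 13+24-2, 19+19-2, 23+13-2, 35+3-2, 40+0) = 40
net[7] = max(3+40-2, 13+35-2, 19+24-2, …, 40+3-2, 21+0) = 46
net[8] = max(3+46-2, 13+40-2, 19+35-2, …, 21+3-2, 51+0) = 52
net[9] = max(3+52-2, 13+46-2, 19+40-2, …, 51+3-2, 65+0) = 65
net[10] = max(3+65-2, 13+52-2, 19+46-2, …, 65+3-2, 73+0) = 73
net[11] = max(3+73-2, 13+65-2, 19+52-2, …, 73+3-2, 41+0) = 76
One optimal plan: pieces 9 + 2 (1 cut) → 78 − 2 = 76.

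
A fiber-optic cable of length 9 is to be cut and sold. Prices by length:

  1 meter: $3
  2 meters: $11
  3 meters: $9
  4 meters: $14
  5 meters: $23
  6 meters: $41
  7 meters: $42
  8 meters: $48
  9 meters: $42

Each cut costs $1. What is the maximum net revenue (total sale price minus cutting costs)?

Build r[k] bottom-up: r[k] = max over allowed piece i of (p[i] + r[k−i]) − 1 per cut.
r[1] = 3
r[2] = 11
r[3] = 13  (first piece 1, then r[2]=11)
r[4] = 21  (first piece 2, then r[2]=11)
r[5] = 23  (first piece 1, then r[4]=21)
r[6] = 41
r[7] = 43  (first piece 1, then r[6]=41)
r[8] = 51  (first piece 2, then r[6]=41)
r[9] = 53  (first piece 1, then r[8]=51)
One optimal plan: pieces 6 + 2 + 1 (2 cuts) → $55 − $2 = $53.

53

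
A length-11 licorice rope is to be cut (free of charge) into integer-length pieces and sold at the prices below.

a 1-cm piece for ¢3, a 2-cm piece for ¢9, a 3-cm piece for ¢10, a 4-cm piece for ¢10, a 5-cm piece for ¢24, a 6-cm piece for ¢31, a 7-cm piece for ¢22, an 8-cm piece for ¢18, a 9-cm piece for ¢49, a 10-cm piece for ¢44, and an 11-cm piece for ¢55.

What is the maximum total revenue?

58

Let r[k] be the best obtainable value from length k. For each k, try every first piece i and keep the best of price[i] + r[k−i].
r[1] = 3
r[2] = max(3+3, 9+0) = 9
r[3] = max(3+9, 9+3, 10+0) = 12
r[4] = max(3+12, 9+9, 10+3, 10+0) = 18
r[5] = max(3+18, 9+12, 10+9, 10+3, 24+0) = 24
r[6] = max(3+24, 9+18, 10+12, 10+9, 24+3, 31+0) = 31
r[7] = max(3+31, 9+24, 10+18, …, 31+3, 22+0) = 34
r[8] = max(3+34, 9+31, 10+24, …, 22+3, 18+0) = 40
r[9] = max(3+40, 9+34, 10+31, …, 18+3, 49+0) = 49
r[10] = max(3+49, 9+40, 10+34, …, 49+3, 44+0) = 52
r[11] = max(3+52, 9+49, 10+40, …, 44+3, 55+0) = 58
One optimal cutting: 9 + 2 → ¢49 + ¢9 = ¢58.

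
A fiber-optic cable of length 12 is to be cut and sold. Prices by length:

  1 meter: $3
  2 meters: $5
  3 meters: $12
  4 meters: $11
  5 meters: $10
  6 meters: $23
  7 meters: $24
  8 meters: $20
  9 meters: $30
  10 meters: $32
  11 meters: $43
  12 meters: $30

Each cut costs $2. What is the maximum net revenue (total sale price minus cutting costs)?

Build net[k] bottom-up: net[k] = max over allowed piece i of (p[i] + net[k−i]) − 2 per cut.
net[1] = 3
net[2] = max(3+3-2, 5+0) = 5
net[3] = max(3+5-2, 5+3-2, 12+0) = 12
net[4] = max(3+12-2, 5+5-2, 12+3-2, 11+0) = 13
net[5] = max(3+13-2, 5+12-2, 12+5-2, 11+3-2, 10+0) = 15
net[6] = max(3+15-2, 5+13-2, 12+12-2, 11+5-2, 10+3-2, 23+0) = 23
net[7] = max(3+23-2, 5+15-2, 12+13-2, …, 23+3-2, 24+0) = 24
net[8] = max(3+24-2, 5+23-2, 12+15-2, …, 24+3-2, 20+0) = 26
net[9] = max(3+26-2, 5+24-2, 12+23-2, …, 20+3-2, 30+0) = 33
net[10] = max(3+33-2, 5+26-2, 12+24-2, …, 30+3-2, 32+0) = 34
net[11] = max(3+34-2, 5+33-2, 12+26-2, …, 32+3-2, 43+0) = 43
net[12] = max(3+43-2, 5+34-2, 12+33-2, …, 43+3-2, 30+0) = 44
One optimal plan: pieces 11 + 1 (1 cut) → $46 − $2 = $44.

44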